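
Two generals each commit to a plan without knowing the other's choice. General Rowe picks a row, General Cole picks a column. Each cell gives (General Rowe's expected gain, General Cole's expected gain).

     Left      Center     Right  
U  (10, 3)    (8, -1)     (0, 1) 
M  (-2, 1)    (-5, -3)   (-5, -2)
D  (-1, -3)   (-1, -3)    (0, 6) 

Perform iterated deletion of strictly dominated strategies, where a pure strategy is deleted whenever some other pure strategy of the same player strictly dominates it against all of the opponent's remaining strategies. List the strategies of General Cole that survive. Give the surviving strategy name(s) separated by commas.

Left, Right

Row M is eliminated: U beats it against every remaining column (Left: 10>-2, Center: 8>-5, Right: 0>-5).
For General Cole, Right strictly dominates Center on the remaining rows (U: 1>-1, D: 6>-3); eliminate Center.
Among the remaining strategies, none is strictly dominated by another pure strategy of the same player, so the elimination stops.
Surviving strategies — General Rowe: {U, D}; General Cole: {Left, Right}.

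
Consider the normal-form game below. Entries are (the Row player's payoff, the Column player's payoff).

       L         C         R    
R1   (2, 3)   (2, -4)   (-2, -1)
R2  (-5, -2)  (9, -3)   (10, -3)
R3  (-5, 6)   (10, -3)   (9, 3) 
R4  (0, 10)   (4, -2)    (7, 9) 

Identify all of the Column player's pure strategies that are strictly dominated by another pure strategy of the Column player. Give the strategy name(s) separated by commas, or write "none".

Nothing dominates L: C at R1 (3>-4); R at R1 (3>-1).
C is strictly dominated by L (R1: 3>-4, R2: -2>-3, R3: 6>-3, R4: 10>-2).
R: dominated, since L does at least as well everywhere (R1: 3>-1, R2: -2>-3, R3: 6>3, R4: 10>9).

C, R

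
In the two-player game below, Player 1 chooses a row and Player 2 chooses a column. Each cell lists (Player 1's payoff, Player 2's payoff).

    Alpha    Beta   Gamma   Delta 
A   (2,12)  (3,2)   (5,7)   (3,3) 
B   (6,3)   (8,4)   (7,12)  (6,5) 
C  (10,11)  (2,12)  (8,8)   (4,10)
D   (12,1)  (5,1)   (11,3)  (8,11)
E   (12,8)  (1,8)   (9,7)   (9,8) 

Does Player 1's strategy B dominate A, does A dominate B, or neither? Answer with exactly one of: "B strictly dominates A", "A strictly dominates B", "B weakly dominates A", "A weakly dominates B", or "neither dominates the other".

B's payoffs vs A's, by Player 2's action — Alpha: 6>2, Beta: 8>3, Gamma: 7>5, Delta: 6>3.
B gives a strictly higher payoff against each opponent action, so B strictly dominates A.

B strictly dominates A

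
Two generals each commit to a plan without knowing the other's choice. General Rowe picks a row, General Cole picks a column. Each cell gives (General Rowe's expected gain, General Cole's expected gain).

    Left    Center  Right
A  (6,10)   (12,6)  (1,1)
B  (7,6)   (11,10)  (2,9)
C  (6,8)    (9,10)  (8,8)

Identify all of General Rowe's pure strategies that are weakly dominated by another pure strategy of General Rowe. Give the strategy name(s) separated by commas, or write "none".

A is not dominated — it holds its own against B at Center (12>11); C at Center (12>9).
B: no other strategy beats it everywhere (A at Left (7>6); C at Left (7>6)).
C is not dominated — it holds its own against A at Right (8>1); B at Right (8>2).

none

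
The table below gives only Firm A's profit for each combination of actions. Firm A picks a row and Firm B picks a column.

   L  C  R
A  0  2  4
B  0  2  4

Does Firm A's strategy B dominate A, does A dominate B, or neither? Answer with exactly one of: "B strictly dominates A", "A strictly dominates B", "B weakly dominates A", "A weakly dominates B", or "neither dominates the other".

neither dominates the other

Compare B to A across each choice by Firm B: L: 0=0, C: 2=2, R: 4=4.
The two strategies tie everywhere; neither dominates the other.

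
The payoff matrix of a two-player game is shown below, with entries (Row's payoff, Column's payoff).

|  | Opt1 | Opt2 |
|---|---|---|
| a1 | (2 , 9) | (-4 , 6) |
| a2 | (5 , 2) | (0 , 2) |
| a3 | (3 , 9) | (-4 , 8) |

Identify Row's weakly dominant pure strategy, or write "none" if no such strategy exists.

a2

a2 vs a1: Opt1: 5>2, Opt2: 0>-4.
a2 vs a3: Opt1: 5>3, Opt2: 0>-4.
a2 is at least as good as every other strategy against every opponent action, so it is weakly dominant.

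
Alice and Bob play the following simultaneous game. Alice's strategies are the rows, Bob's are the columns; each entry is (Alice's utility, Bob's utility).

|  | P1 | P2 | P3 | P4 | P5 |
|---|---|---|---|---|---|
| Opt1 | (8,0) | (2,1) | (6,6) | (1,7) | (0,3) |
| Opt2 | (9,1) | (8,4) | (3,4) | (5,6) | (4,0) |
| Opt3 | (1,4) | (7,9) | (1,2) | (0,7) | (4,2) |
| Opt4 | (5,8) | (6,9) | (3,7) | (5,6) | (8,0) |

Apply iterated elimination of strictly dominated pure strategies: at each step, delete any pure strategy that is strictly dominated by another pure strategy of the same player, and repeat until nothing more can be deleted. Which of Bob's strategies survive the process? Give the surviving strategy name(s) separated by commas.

Bob's strategy P1 is strictly dominated by P2 (Opt1: 1>0, Opt2: 4>1, Opt3: 9>4, Opt4: 9>8) and is removed.
Bob's strategy P5 is strictly dominated by P4 (Opt1: 7>3, Opt2: 6>0, Opt3: 7>2, Opt4: 6>0) and is removed.
For Alice, Opt2 strictly dominates Opt3 on the remaining columns (P2: 8>7, P3: 3>1, P4: 5>0); eliminate Opt3.
Among the remaining strategies, none is strictly dominated by another pure strategy of the same player, so the elimination stops.
Surviving strategies — Alice: {Opt1, Opt2, Opt4}; Bob: {P2, P3, P4}.

P2, P3, P4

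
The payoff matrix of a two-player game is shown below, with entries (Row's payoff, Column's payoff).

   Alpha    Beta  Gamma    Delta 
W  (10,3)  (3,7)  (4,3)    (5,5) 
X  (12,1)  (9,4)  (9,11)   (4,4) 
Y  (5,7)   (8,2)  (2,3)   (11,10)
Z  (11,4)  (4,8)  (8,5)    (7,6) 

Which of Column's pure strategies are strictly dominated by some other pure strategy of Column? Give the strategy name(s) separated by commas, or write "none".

Delta strictly dominates Alpha — W: 5>3, X: 4>1, Y: 10>7, Z: 6>4.
Beta is not dominated — it holds its own against Alpha at W (7>3); Gamma at W (7>3); Delta at W (7>5).
Nothing dominates Gamma: Alpha at W (3=3); Beta at X (11>4); Delta at X (11>4).
Delta: no other strategy beats it everywhere (Alpha at W (5>3); Beta at X (4=4); Gamma at W (5>3)).

Alpha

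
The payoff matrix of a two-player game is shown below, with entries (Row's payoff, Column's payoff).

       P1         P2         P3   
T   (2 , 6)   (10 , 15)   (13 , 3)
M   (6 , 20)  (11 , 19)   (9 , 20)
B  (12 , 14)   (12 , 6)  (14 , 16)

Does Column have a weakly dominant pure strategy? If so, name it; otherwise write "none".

P1 fails to dominate P2 at T (6<15).
P2 fails to dominate P1 at M (19<20).
P3 fails to dominate P1 at T (3<6).
No single strategy dominates all the others.

none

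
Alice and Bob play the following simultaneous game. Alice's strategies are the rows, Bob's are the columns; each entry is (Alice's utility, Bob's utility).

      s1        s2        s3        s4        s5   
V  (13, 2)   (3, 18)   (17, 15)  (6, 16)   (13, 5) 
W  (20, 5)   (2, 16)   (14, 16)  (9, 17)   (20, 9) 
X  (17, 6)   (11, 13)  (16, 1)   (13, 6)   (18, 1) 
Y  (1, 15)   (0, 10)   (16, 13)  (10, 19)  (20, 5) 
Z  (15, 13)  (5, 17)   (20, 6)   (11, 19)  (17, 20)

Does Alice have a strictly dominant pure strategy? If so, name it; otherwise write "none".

V fails to dominate W at s1 (13<20).
W fails to dominate V at s2 (2<3).
X fails to dominate V at s3 (16<17).
Y fails to dominate V at s1 (1<13).
Z fails to dominate W at s1 (15<20).
No single strategy dominates all the others.

none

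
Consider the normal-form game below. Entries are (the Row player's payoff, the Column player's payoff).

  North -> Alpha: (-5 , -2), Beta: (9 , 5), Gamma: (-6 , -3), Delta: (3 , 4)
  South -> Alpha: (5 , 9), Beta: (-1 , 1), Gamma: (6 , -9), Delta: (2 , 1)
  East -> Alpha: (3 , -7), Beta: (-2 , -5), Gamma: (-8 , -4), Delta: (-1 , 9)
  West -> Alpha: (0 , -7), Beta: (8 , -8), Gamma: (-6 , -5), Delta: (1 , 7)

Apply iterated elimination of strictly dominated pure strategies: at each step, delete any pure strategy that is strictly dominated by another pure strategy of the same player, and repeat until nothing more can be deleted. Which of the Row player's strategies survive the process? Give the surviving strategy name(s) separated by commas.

Row East is eliminated: South beats it against every remaining column (Alpha: 5>3, Beta: -1>-2, Gamma: 6>-8, Delta: 2>-1).
Column Gamma is eliminated: Delta beats it against every remaining row (North: 4>-3, South: 1>-9, West: 7>-5).
Among the remaining strategies, none is strictly dominated by another pure strategy of the same player, so the elimination stops.
Surviving strategies — the Row player: {North, South, West}; the Column player: {Alpha, Beta, Delta}.

North, South, West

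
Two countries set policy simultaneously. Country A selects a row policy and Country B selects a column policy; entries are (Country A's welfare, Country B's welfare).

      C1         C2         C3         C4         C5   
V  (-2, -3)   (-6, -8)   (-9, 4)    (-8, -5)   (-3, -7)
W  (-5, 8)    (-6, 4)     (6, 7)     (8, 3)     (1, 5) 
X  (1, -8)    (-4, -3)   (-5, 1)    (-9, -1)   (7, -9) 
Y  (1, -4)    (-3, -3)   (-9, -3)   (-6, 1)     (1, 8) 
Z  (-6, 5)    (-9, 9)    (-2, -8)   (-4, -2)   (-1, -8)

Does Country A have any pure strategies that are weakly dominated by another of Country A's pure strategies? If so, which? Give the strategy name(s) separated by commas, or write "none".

Y weakly dominates V — C1: 1>-2, C2: -3>-6, C3: -9=-9, C4: -6>-8, C5: 1>-3.
W: no other strategy beats it everywhere (V at C3 (6>-9); X at C3 (6>-5); Y at C3 (6>-9); Z at C1 (-5>-6)).
X: no other strategy beats it everywhere (V at C1 (1>-2); W at C1 (1>-5); Y at C3 (-5>-9); Z at C1 (1>-6)).
Y is not dominated — it holds its own against V at C1 (1>-2); W at C1 (1>-5); X at C2 (-3>-4); Z at C1 (1>-6).
Z is weakly dominated by W (C1: -5>-6, C2: -6>-9, C3: 6>-2, C4: 8>-4, C5: 1>-1).

V, Z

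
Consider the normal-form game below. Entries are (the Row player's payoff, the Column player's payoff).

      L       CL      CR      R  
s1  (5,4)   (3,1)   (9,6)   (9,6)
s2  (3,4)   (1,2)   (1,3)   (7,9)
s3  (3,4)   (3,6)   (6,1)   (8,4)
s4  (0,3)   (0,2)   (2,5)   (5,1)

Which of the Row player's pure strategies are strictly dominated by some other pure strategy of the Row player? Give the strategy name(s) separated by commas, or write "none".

s1: no other strategy beats it everywhere (s2 at L (5>3); s3 at L (5>3); s4 at L (5>0)).
s1 strictly dominates s2 — L: 5>3, CL: 3>1, CR: 9>1, R: 9>7.
s3: no other strategy beats it everywhere (s1 at CL (3=3); s2 at L (3=3); s4 at L (3>0)).
s4 is strictly dominated by s1 (L: 5>0, CL: 3>0, CR: 9>2, R: 9>5).

s2, s4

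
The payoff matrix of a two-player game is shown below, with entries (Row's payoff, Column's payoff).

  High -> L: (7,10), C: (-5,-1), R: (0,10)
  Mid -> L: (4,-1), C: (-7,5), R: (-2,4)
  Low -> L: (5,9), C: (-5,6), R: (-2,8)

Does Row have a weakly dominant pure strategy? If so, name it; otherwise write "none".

High vs Mid: L: 7>4, C: -5>-7, R: 0>-2.
High vs Low: L: 7>5, C: -5=-5, R: 0>-2.
High is at least as good as every other strategy against every opponent action, so it is weakly dominant.

High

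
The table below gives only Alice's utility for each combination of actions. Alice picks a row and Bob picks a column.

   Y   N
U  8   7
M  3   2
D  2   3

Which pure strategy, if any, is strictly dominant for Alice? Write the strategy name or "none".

U vs M: Y: 8>3, N: 7>2.
U vs D: Y: 8>2, N: 7>3.
U strictly beats every other strategy against every opponent action, so it is strictly dominant.

U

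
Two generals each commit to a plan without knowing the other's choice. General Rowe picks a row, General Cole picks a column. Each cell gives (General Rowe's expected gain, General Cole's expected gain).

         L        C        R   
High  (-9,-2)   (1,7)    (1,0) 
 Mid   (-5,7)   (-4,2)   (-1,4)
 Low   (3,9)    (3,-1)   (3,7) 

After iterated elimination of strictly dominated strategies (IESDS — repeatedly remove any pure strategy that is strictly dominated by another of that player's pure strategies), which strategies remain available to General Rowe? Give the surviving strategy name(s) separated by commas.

Low

For General Rowe, Low strictly dominates High on the remaining columns (L: 3>-9, C: 3>1, R: 3>1); eliminate High.
For General Rowe, Low strictly dominates Mid on the remaining columns (L: 3>-5, C: 3>-4, R: 3>-1); eliminate Mid.
Column C is eliminated: L beats it against every remaining row (Low: 9>-1).
General Cole's strategy R is strictly dominated by L (Low: 9>7) and is removed.
Among the remaining strategies, none is strictly dominated by another pure strategy of the same player, so the elimination stops.
Surviving strategies — General Rowe: {Low}; General Cole: {L}.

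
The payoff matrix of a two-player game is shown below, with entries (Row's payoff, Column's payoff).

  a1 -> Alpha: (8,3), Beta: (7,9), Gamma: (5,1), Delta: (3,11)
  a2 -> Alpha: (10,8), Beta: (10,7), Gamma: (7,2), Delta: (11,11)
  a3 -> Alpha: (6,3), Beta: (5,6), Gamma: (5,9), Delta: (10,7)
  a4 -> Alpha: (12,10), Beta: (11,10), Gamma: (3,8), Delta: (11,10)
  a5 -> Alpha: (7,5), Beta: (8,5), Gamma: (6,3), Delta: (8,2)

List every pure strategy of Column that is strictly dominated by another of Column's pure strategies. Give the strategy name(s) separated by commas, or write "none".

Nothing dominates Alpha: Beta at a2 (8>7); Gamma at a1 (3>1); Delta at a4 (10=10).
Beta: no other strategy beats it everywhere (Alpha at a1 (9>3); Gamma at a1 (9>1); Delta at a4 (10=10)).
Nothing dominates Gamma: Alpha at a3 (9>3); Beta at a3 (9>6); Delta at a3 (9>7).
Nothing dominates Delta: Alpha at a1 (11>3); Beta at a1 (11>9); Gamma at a1 (11>1).

none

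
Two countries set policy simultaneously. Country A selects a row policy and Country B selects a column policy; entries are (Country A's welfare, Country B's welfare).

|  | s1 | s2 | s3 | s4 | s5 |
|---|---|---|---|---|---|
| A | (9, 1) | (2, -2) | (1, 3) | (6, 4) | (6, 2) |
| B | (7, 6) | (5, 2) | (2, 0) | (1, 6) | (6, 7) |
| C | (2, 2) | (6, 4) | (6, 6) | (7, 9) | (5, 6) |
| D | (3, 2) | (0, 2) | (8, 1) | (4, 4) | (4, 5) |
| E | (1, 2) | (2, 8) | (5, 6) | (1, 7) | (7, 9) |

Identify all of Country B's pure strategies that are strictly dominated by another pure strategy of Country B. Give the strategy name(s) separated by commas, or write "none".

s5 strictly dominates s1 — A: 2>1, B: 7>6, C: 6>2, D: 5>2, E: 9>2.
s2 is strictly dominated by s5 (A: 2>-2, B: 7>2, C: 6>4, D: 5>2, E: 9>8).
s3 is strictly dominated by s4 (A: 4>3, B: 6>0, C: 9>6, D: 4>1, E: 7>6).
s4 is not dominated — it holds its own against s1 at A (4>1); s2 at A (4>-2); s3 at A (4>3); s5 at A (4>2).
Nothing dominates s5: s1 at A (2>1); s2 at A (2>-2); s3 at B (7>0); s4 at B (7>6).

s1, s2, s3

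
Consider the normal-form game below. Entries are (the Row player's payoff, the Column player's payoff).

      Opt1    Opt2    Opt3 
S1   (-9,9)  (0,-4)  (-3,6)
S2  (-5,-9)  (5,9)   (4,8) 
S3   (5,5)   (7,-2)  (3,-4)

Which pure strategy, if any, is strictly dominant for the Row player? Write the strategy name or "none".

none

S1 fails to dominate S2 at Opt1 (-9<-5).
S2 fails to dominate S3 at Opt1 (-5<5).
S3 fails to dominate S2 at Opt3 (3<4).
No single strategy dominates all the others.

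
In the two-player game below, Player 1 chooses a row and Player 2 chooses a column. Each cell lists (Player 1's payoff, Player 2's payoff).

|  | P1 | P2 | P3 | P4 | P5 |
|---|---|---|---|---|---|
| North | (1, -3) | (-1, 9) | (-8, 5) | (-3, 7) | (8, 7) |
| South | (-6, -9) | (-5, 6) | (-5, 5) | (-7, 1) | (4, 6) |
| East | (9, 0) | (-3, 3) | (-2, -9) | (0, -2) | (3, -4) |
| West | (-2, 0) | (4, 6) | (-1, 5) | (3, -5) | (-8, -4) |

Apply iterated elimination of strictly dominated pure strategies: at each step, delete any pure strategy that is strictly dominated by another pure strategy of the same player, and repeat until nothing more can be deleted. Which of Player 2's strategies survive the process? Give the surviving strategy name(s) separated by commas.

For Player 2, P2 strictly dominates P1 on the remaining rows (North: 9>-3, South: 6>-9, East: 3>0, West: 6>0); eliminate P1.
Column P3 is eliminated: P2 beats it against every remaining row (North: 9>5, South: 6>5, East: 3>-9, West: 6>5).
Player 1's strategy South is strictly dominated by North (P2: -1>-5, P4: -3>-7, P5: 8>4) and is removed.
Column P4 is eliminated: P2 beats it against every remaining row (North: 9>7, East: 3>-2, West: 6>-5).
Player 1's strategy East is strictly dominated by North (P2: -1>-3, P5: 8>3) and is removed.
Column P5 is eliminated: P2 beats it against every remaining row (North: 9>7, West: 6>-4).
Player 1's strategy North is strictly dominated by West (P2: 4>-1) and is removed.
Among the remaining strategies, none is strictly dominated by another pure strategy of the same player, so the elimination stops.
Surviving strategies — Player 1: {West}; Player 2: {P2}.

P2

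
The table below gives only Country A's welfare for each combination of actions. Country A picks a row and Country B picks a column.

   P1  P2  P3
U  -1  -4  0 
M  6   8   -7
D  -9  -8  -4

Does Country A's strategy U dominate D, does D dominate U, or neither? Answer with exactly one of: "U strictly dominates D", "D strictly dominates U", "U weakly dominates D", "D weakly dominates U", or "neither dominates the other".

U's payoffs vs D's, by Country B's action — P1: -1>-9, P2: -4>-8, P3: 0>-4.
U gives a strictly higher payoff against every action of Country B, so U strictly dominates D.

U strictly dominates D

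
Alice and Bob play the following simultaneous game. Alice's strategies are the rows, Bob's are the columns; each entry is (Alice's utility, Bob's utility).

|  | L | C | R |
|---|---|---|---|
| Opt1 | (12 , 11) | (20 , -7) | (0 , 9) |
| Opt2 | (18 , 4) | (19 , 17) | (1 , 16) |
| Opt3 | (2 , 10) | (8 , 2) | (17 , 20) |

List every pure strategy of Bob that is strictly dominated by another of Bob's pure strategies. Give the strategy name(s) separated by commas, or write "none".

none

Nothing dominates L: C at Opt1 (11>-7); R at Opt1 (11>9).
C: no other strategy beats it everywhere (L at Opt2 (17>4); R at Opt2 (17>16)).
R is not dominated — it holds its own against L at Opt2 (16>4); C at Opt1 (9>-7).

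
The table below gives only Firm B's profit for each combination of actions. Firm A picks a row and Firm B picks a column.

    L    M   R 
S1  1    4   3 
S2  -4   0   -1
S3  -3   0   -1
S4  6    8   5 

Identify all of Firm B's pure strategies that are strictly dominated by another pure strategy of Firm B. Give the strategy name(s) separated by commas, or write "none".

M strictly dominates L — S1: 4>1, S2: 0>-4, S3: 0>-3, S4: 8>6.
Nothing dominates M: L at S1 (4>1); R at S1 (4>3).
R is strictly dominated by M (S1: 4>3, S2: 0>-1, S3: 0>-1, S4: 8>5).

L, R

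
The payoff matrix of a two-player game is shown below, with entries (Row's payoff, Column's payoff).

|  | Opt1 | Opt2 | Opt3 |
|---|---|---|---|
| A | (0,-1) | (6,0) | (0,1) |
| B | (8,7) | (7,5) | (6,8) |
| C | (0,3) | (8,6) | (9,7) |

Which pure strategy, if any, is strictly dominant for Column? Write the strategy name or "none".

Opt3

Opt3 vs Opt1: A: 1>-1, B: 8>7, C: 7>3.
Opt3 vs Opt2: A: 1>0, B: 8>5, C: 7>6.
Opt3 strictly beats every other strategy against every opponent action, so it is strictly dominant.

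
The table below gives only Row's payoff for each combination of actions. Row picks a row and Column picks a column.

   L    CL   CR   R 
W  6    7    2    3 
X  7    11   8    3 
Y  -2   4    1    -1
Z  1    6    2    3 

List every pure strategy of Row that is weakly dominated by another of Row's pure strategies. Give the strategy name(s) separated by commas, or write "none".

W: dominated, since X does at least as well everywhere (L: 7>6, CL: 11>7, CR: 8>2, R: 3=3).
X is not dominated — it holds its own against W at L (7>6); Y at L (7>-2); Z at L (7>1).
Y is weakly dominated by W (L: 6>-2, CL: 7>4, CR: 2>1, R: 3>-1).
Z is weakly dominated by W (L: 6>1, CL: 7>6, CR: 2=2, R: 3=3).

W, Y, Z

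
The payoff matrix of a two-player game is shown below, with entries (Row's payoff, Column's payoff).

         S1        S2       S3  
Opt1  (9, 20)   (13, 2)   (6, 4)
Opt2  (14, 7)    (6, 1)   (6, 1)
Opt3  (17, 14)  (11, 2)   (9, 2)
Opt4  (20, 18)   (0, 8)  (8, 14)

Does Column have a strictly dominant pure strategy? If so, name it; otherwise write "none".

S1

S1 vs S2: Opt1: 20>2, Opt2: 7>1, Opt3: 14>2, Opt4: 18>8.
S1 vs S3: Opt1: 20>4, Opt2: 7>1, Opt3: 14>2, Opt4: 18>14.
S1 strictly beats every other strategy against every opponent action, so it is strictly dominant.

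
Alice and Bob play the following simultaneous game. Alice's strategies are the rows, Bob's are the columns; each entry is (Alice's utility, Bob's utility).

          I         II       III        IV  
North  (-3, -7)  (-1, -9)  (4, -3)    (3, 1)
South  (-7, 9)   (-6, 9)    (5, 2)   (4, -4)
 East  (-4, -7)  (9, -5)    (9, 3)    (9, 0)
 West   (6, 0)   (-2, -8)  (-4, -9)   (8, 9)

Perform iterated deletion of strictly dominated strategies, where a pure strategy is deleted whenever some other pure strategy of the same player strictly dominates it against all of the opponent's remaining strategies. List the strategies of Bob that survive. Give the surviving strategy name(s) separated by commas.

Alice's strategy South is strictly dominated by East (I: -4>-7, II: 9>-6, III: 9>5, IV: 9>4) and is removed.
For Bob, IV strictly dominates I on the remaining rows (North: 1>-7, East: 0>-7, West: 9>0); eliminate I.
Row North is eliminated: East beats it against every remaining column (II: 9>-1, III: 9>4, IV: 9>3).
Row West is eliminated: East beats it against every remaining column (II: 9>-2, III: 9>-4, IV: 9>8).
Column II is eliminated: III beats it against every remaining row (East: 3>-5).
Bob's strategy IV is strictly dominated by III (East: 3>0) and is removed.
Among the remaining strategies, none is strictly dominated by another pure strategy of the same player, so the elimination stops.
Surviving strategies — Alice: {East}; Bob: {III}.

III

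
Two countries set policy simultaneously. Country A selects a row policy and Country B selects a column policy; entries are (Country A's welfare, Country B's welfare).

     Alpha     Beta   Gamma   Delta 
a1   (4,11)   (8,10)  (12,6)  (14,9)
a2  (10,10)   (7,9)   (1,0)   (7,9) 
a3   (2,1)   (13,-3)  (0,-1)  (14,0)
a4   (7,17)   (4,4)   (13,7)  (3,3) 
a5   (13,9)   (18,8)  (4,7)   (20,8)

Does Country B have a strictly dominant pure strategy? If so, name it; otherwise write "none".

Alpha

Alpha vs Beta: a1: 11>10, a2: 10>9, a3: 1>-3, a4: 17>4, a5: 9>8.
Alpha vs Gamma: a1: 11>6, a2: 10>0, a3: 1>-1, a4: 17>7, a5: 9>7.
Alpha vs Delta: a1: 11>9, a2: 10>9, a3: 1>0, a4: 17>3, a5: 9>8.
Alpha strictly beats every other strategy against every opponent action, so it is strictly dominant.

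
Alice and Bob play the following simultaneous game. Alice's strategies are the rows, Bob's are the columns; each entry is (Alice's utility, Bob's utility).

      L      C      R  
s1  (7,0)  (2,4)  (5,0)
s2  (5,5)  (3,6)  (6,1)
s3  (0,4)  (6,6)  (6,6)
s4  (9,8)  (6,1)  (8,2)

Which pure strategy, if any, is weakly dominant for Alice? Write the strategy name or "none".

s4 vs s1: L: 9>7, C: 6>2, R: 8>5.
s4 vs s2: L: 9>5, C: 6>3, R: 8>6.
s4 vs s3: L: 9>0, C: 6=6, R: 8>6.
s4 is at least as good as every other strategy against every opponent action, so it is weakly dominant.

s4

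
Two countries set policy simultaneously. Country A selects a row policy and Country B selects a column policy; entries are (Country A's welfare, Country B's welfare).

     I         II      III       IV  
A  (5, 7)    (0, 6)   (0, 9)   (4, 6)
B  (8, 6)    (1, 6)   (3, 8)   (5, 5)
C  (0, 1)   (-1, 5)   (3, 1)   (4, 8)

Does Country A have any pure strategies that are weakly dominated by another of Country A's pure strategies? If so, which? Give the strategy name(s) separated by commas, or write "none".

B weakly dominates A — I: 8>5, II: 1>0, III: 3>0, IV: 5>4.
Nothing dominates B: A at I (8>5); C at I (8>0).
C is weakly dominated by B (I: 8>0, II: 1>-1, III: 3=3, IV: 5>4).

A, C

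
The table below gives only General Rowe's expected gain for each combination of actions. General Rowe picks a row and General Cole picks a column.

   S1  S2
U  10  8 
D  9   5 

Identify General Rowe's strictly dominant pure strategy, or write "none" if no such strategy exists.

U

U vs D: S1: 10>9, S2: 8>5.
U strictly beats every other strategy against every opponent action, so it is strictly dominant.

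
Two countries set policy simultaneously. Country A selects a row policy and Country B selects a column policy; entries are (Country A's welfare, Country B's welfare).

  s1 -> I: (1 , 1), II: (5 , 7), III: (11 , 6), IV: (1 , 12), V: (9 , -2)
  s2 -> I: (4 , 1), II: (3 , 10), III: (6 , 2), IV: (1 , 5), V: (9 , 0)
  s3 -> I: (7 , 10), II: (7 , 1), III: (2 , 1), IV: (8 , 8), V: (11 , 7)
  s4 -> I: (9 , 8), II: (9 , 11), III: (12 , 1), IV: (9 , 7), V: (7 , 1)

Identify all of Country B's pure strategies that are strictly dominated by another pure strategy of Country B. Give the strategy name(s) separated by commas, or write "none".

I: no other strategy beats it everywhere (II at s3 (10>1); III at s3 (10>1); IV at s3 (10>8); V at s1 (1>-2)).
II: no other strategy beats it everywhere (I at s1 (7>1); III at s1 (7>6); IV at s2 (10>5); V at s1 (7>-2)).
III: dominated, since IV does at least as well everywhere (s1: 12>6, s2: 5>2, s3: 8>1, s4: 7>1).
IV is not dominated — it holds its own against I at s1 (12>1); II at s1 (12>7); III at s1 (12>6); V at s1 (12>-2).
I strictly dominates V — s1: 1>-2, s2: 1>0, s3: 10>7, s4: 8>1.

III, V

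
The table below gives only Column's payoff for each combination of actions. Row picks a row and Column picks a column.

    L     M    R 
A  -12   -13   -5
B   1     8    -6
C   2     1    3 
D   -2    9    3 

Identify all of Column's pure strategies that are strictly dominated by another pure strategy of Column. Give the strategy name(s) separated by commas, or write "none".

L: no other strategy beats it everywhere (M at A (-12>-13); R at B (1>-6)).
M is not dominated — it holds its own against L at B (8>1); R at B (8>-6).
R: no other strategy beats it everywhere (L at A (-5>-12); M at A (-5>-13)).

none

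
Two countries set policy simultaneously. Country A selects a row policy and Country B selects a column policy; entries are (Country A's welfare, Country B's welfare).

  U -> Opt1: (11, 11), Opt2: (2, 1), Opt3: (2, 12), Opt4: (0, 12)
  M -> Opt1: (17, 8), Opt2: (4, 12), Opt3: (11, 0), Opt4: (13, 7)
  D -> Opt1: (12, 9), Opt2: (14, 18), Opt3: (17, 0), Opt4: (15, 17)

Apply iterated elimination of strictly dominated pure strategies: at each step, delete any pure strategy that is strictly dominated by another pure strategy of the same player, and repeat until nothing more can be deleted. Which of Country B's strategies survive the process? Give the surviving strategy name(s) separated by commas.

For Country A, M strictly dominates U on the remaining columns (Opt1: 17>11, Opt2: 4>2, Opt3: 11>2, Opt4: 13>0); eliminate U.
Column Opt1 is eliminated: Opt2 beats it against every remaining row (M: 12>8, D: 18>9).
For Country A, D strictly dominates M on the remaining columns (Opt2: 14>4, Opt3: 17>11, Opt4: 15>13); eliminate M.
Country B's strategy Opt3 is strictly dominated by Opt2 (D: 18>0) and is removed.
For Country B, Opt2 strictly dominates Opt4 on the remaining rows (D: 18>17); eliminate Opt4.
Among the remaining strategies, none is strictly dominated by another pure strategy of the same player, so the elimination stops.
Surviving strategies — Country A: {D}; Country B: {Opt2}.

Opt2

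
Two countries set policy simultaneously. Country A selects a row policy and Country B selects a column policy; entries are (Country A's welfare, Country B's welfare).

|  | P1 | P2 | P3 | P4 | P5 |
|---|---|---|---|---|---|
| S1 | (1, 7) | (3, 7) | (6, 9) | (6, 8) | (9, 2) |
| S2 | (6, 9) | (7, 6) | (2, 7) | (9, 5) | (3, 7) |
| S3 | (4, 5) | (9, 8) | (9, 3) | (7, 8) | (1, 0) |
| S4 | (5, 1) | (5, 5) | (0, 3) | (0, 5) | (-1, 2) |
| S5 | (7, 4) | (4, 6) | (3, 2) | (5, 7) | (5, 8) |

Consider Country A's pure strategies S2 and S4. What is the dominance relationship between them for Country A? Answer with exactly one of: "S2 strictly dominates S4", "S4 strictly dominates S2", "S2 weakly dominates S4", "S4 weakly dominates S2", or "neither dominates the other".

S2 strictly dominates S4

Compare S2 to S4 across each opponent action: P1: 6>5, P2: 7>5, P3: 2>0, P4: 9>0, P5: 3>-1.
Every comparison favours S2, so S2 strictly dominates S4.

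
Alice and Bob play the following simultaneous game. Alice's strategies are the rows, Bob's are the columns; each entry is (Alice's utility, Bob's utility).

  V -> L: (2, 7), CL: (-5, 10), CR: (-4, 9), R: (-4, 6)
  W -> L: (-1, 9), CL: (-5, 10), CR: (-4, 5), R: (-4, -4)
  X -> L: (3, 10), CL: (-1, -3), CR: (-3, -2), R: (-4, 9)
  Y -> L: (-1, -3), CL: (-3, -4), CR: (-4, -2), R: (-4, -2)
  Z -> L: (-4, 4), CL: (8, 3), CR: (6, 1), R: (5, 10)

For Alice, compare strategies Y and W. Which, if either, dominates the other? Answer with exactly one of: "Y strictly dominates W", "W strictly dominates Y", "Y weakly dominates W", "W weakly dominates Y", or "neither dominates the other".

Compare Y to W across each opponent action: L: -1=-1, CL: -3>-5, CR: -4=-4, R: -4=-4.
Y is at least as good everywhere and strictly better somewhere (tied only at L, CR, R), so Y weakly but not strictly dominates W.

Y weakly dominates W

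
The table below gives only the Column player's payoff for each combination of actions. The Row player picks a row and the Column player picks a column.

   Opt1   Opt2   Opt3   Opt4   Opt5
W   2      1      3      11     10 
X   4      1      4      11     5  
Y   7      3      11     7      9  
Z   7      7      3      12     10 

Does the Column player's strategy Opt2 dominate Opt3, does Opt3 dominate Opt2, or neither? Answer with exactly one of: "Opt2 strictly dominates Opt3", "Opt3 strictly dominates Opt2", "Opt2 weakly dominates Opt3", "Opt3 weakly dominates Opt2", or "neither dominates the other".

neither dominates the other

Compare Opt2 to Opt3 across each opponent action: W: 1<3, X: 1<4, Y: 3<11, Z: 7>3.
Opt2 does better at Z but worse at W, X, Y; neither strategy dominates the other.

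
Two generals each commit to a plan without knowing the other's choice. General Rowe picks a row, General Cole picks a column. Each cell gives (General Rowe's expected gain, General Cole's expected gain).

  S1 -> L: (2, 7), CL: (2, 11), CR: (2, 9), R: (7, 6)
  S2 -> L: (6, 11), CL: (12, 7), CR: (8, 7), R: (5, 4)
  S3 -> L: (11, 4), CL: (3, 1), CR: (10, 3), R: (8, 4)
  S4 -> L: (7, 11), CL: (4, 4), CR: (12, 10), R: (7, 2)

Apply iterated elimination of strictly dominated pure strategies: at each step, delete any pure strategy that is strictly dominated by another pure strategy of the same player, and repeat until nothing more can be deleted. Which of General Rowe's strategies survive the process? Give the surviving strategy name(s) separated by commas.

General Rowe's strategy S1 is strictly dominated by S3 (L: 11>2, CL: 3>2, CR: 10>2, R: 8>7) and is removed.
For General Cole, L strictly dominates CL on the remaining rows (S2: 11>7, S3: 4>1, S4: 11>4); eliminate CL.
General Rowe's strategy S2 is strictly dominated by S3 (L: 11>6, CR: 10>8, R: 8>5) and is removed.
For General Cole, L strictly dominates CR on the remaining rows (S3: 4>3, S4: 11>10); eliminate CR.
For General Rowe, S3 strictly dominates S4 on the remaining columns (L: 11>7, R: 8>7); eliminate S4.
Among the remaining strategies, none is strictly dominated by another pure strategy of the same player, so the elimination stops.
Surviving strategies — General Rowe: {S3}; General Cole: {L, R}.

S3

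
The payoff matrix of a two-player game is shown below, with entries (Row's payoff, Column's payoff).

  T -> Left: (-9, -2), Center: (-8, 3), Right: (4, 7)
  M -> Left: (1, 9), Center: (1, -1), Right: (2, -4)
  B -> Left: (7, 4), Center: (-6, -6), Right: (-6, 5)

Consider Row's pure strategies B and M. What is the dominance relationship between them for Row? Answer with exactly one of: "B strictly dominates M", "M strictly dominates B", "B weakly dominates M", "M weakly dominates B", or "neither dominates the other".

Compare B to M across each choice by Column: Left: 7>1, Center: -6<1, Right: -6<2.
B does better at Left but worse at Center, Right; neither strategy dominates the other.

neither dominates the other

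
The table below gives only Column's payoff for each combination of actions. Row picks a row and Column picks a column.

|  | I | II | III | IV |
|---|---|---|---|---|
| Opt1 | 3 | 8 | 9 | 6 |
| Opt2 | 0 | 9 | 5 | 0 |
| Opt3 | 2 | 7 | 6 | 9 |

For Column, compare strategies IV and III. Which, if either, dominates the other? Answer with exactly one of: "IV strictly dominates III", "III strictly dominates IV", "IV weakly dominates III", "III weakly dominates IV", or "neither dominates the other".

IV's payoffs vs III's, by Row's action — Opt1: 6<9, Opt2: 0<5, Opt3: 9>6.
IV does better at Opt3 but worse at Opt1, Opt2; neither strategy dominates the other.

neither dominates the other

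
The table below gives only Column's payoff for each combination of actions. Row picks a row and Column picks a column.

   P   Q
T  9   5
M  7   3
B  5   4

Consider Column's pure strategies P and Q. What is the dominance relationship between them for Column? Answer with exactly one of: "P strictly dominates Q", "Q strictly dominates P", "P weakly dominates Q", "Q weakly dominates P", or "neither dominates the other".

Compare P to Q across each choice by Row: T: 9>5, M: 7>3, B: 5>4.
P gives a strictly higher payoff against each choice by Row, so P strictly dominates Q.

P strictly dominates Q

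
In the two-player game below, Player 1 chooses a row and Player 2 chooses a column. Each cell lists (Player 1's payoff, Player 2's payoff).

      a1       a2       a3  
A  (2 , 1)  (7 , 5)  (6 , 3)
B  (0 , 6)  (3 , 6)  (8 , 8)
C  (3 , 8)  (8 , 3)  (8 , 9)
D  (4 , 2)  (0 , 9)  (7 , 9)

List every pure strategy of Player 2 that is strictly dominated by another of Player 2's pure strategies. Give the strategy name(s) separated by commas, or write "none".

a1

a3 strictly dominates a1 — A: 3>1, B: 8>6, C: 9>8, D: 9>2.
a2 is not dominated — it holds its own against a1 at A (5>1); a3 at A (5>3).
Nothing dominates a3: a1 at A (3>1); a2 at B (8>6).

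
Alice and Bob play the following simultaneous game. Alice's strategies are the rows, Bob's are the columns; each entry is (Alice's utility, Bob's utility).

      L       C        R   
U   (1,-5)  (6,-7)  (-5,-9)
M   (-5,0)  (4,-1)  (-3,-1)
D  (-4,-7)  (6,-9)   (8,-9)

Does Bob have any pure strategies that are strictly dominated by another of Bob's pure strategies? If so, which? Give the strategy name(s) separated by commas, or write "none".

C, R

Nothing dominates L: C at U (-5>-7); R at U (-5>-9).
C is strictly dominated by L (U: -5>-7, M: 0>-1, D: -7>-9).
R: dominated, since L does at least as well everywhere (U: -5>-9, M: 0>-1, D: -7>-9).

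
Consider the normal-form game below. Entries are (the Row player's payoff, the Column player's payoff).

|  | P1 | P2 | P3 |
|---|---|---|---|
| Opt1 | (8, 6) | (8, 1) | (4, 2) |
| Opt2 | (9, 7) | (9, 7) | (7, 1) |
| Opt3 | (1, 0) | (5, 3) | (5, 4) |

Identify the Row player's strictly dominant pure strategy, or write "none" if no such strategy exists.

Opt2

Opt2 vs Opt1: P1: 9>8, P2: 9>8, P3: 7>4.
Opt2 vs Opt3: P1: 9>1, P2: 9>5, P3: 7>5.
Opt2 strictly beats every other strategy against every opponent action, so it is strictly dominant.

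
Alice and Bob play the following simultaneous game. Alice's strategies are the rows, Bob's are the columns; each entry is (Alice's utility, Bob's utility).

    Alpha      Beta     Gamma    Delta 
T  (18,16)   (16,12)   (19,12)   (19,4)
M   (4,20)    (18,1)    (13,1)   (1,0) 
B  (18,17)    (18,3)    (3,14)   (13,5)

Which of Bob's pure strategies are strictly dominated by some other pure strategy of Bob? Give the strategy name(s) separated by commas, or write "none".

Beta, Gamma, Delta

Alpha: no other strategy beats it everywhere (Beta at T (16>12); Gamma at T (16>12); Delta at T (16>4)).
Beta is strictly dominated by Alpha (T: 16>12, M: 20>1, B: 17>3).
Gamma is strictly dominated by Alpha (T: 16>12, M: 20>1, B: 17>14).
Alpha strictly dominates Delta — T: 16>4, M: 20>0, B: 17>5.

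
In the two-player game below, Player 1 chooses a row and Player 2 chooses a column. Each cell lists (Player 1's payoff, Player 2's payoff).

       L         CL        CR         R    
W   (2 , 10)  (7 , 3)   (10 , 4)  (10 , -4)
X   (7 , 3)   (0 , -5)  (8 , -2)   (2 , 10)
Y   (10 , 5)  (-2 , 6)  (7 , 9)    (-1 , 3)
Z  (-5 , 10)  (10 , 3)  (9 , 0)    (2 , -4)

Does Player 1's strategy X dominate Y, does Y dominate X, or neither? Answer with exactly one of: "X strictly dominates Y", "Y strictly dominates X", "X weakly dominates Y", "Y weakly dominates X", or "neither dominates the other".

X's payoffs vs Y's, by Player 2's action — L: 7<10, CL: 0>-2, CR: 8>7, R: 2>-1.
X does better at CL, CR, R but worse at L; neither strategy dominates the other.

neither dominates the other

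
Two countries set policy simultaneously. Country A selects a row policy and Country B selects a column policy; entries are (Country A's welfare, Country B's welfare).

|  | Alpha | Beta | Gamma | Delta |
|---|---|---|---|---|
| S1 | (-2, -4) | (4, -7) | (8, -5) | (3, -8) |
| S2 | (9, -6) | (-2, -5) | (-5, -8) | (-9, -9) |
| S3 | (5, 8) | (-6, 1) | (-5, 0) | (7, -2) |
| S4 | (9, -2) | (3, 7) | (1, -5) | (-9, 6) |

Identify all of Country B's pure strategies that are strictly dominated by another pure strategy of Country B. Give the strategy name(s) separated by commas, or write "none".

Gamma, Delta

Alpha: no other strategy beats it everywhere (Beta at S1 (-4>-7); Gamma at S1 (-4>-5); Delta at S1 (-4>-8)).
Nothing dominates Beta: Alpha at S2 (-5>-6); Gamma at S2 (-5>-8); Delta at S1 (-7>-8).
Gamma is strictly dominated by Alpha (S1: -4>-5, S2: -6>-8, S3: 8>0, S4: -2>-5).
Beta strictly dominates Delta — S1: -7>-8, S2: -5>-9, S3: 1>-2, S4: 7>6.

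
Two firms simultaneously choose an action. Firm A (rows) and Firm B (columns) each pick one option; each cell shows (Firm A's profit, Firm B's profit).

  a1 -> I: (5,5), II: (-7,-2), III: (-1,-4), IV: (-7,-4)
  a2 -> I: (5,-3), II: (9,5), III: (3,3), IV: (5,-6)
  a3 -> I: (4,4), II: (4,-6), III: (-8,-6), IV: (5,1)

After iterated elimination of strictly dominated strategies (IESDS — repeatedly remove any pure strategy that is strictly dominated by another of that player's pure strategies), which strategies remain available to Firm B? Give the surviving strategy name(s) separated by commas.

I, II

Column IV is eliminated: I beats it against every remaining row (a1: 5>-4, a2: -3>-6, a3: 4>1).
For Firm A, a2 strictly dominates a3 on the remaining columns (I: 5>4, II: 9>4, III: 3>-8); eliminate a3.
Column III is eliminated: II beats it against every remaining row (a1: -2>-4, a2: 5>3).
Among the remaining strategies, none is strictly dominated by another pure strategy of the same player, so the elimination stops.
Surviving strategies — Firm A: {a1, a2}; Firm B: {I, II}.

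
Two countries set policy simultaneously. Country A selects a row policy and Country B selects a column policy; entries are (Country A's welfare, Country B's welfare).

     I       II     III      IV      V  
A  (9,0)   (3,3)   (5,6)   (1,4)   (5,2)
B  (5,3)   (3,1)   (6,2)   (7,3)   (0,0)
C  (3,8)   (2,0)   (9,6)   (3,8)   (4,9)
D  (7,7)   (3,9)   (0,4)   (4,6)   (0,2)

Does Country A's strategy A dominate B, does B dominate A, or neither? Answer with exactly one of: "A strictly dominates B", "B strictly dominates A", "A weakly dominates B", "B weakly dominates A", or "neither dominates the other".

neither dominates the other

A's payoffs vs B's, by Country B's action — I: 9>5, II: 3=3, III: 5<6, IV: 1<7, V: 5>0.
A does better at I, V but worse at III, IV; neither strategy dominates the other.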